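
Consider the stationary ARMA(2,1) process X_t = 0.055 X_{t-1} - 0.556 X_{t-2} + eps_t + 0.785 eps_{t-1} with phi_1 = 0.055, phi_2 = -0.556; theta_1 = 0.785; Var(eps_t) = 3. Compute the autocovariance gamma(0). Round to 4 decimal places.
\gamma(0) = 7.2683

Multiply the model equation by X_{t-k} and take expectations. With theta_0 = psi_0 = 1 and psi_j the MA(infinity) weights, this gives
  gamma(k) - sum_i phi_i gamma(k-i) = c_k,
  c_k = sigma^2 * sum_{j=k..q} theta_j psi_{j-k}   (c_k = 0 for k > q),
using gamma(-m) = gamma(m).
psi-weights needed (psi_j = theta_j + sum_i phi_i psi_{j-i}):
  psi_1 = theta_1 + phi_1 = 0.785 + (0.055) = 0.84
Right-hand sides:
  c_0 = sigma^2 (1 + theta_1 psi_1) = 3 * (1 + (0.785)(0.84)) = 3 * 1.6594 = 4.9782
  c_1 = sigma^2 theta_1 = 3 * (0.785) = 2.355
  c_2 = 0
Equations for k = 0, 1, 2 (AR order 2, c_2 = 0):
  (E0) gamma(0) = phi_1 gamma(1) + phi_2 gamma(2) + c_0
  (E1) gamma(1) = phi_1 gamma(0) + phi_2 gamma(1) + c_1
  (E2) gamma(2) = phi_1 gamma(1) + phi_2 gamma(0)
From (E1): gamma(1) = A gamma(0) + B with
  A = phi_1 / (1 - phi_2) = 0.055 / 1.556 = 0.035347,   B = c_1 / (1 - phi_2) = 2.355 / 1.556 = 1.513496.
Insert (E2) into (E0): gamma(0) (1 - phi_2^2) = phi_1 (1 + phi_2) gamma(1) + c_0.
  phi_1 (1 + phi_2) = (0.055)(0.444) = 0.02442,   1 - phi_2^2 = 0.690864.
Replace gamma(1) by A gamma(0) + B and collect gamma(0):
  gamma(0) [0.690864 - (0.02442)(0.035347)] = (0.02442)(1.513496) + 4.9782
  gamma(0) * 0.690001 = 5.01516
  gamma(0) = 5.01516 / 0.690001 = 7.268339.
Therefore gamma(0) = 7.2683 (to 4 decimal places).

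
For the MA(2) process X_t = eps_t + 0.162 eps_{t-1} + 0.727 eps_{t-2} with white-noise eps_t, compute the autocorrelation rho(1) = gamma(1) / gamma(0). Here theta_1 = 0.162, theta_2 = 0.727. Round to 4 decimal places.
\rho(1) = 0.1799

For an MA(q) process with theta_0 = 1, the autocovariance is
  gamma(k) = sigma^2 * sum_{i=0..q-k} theta_i * theta_{i+k},
and rho(k) = gamma(k) / gamma(0). Sigma^2 cancels.
  numerator   = (1)*(0.162) + (0.162)*(0.727) = 0.279774.
  denominator = (1)^2 + (0.162)^2 + (0.727)^2 = 1.554773.
  rho(1) = 0.279774 / 1.554773 = 0.1799.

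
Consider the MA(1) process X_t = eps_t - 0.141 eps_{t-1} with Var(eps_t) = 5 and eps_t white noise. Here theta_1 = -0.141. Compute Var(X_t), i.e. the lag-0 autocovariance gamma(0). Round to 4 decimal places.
\gamma(0) = 5.0994

For an MA(q) process X_t = eps_t + sum_i theta_i eps_{t-i} with
Var(eps_t) = sigma^2, the variance is
  gamma(0) = sigma^2 * (1 + sum_i theta_i^2).
  sum_i theta_i^2 = (-0.141)^2 = 0.019881.
  gamma(0) = 5 * (1 + 0.019881) = 5 * 1.019881 = 5.099405, which rounds to 5.0994.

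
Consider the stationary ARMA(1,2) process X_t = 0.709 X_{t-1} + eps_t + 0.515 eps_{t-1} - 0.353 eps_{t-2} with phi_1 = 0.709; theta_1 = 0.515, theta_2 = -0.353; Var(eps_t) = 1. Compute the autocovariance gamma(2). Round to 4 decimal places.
\gamma(2) = 1.2295

Multiply the model equation by X_{t-k} and take expectations. With theta_0 = psi_0 = 1 and psi_j the MA(infinity) weights, this gives
  gamma(k) - sum_i phi_i gamma(k-i) = c_k,
  c_k = sigma^2 * sum_{j=k..q} theta_j psi_{j-k}   (c_k = 0 for k > q),
using gamma(-m) = gamma(m).
psi-weights needed (psi_j = theta_j + sum_i phi_i psi_{j-i}):
  psi_1 = theta_1 + phi_1 = 0.515 + (0.709) = 1.224
  psi_2 = theta_2 + phi_1 psi_1 = -0.353 + (0.709)(1.224) = 0.514816
Right-hand sides:
  c_0 = sigma^2 (1 + theta_1 psi_1 + theta_2 psi_2) = 1 * (1 + (0.515)(1.224) + (-0.353)(0.514816)) = 1 * 1.44863 = 1.44863
  c_1 = sigma^2 (theta_1 + theta_2 psi_1) = 1 * (0.515 + (-0.353)(1.224)) = 0.082928
  c_2 = sigma^2 theta_2 = 1 * (-0.353) = -0.353
Equations for k = 0 and k = 1 (AR order 1):
  gamma(0) = phi_1 gamma(1) + c_0
  gamma(1) = phi_1 gamma(0) + c_1
Substituting the second into the first: gamma(0) (1 - phi_1^2) = c_0 + phi_1 c_1, so
  gamma(0) = (c_0 + phi_1 c_1) / (1 - phi_1^2) = (1.44863 + (0.709)(0.082928)) / (1 - (0.709)^2) = 1.507426 / 0.497319 = 3.031105.
  gamma(1) = phi_1 gamma(0) + c_1 = (0.709)(3.031105) + (0.082928) = 2.231981.
For k = 2: gamma(2) = phi_1 gamma(1) + c_2
  = (0.709)(2.231981) + (-0.353) = 1.229475.
Therefore gamma(2) = 1.2295 (to 4 decimal places).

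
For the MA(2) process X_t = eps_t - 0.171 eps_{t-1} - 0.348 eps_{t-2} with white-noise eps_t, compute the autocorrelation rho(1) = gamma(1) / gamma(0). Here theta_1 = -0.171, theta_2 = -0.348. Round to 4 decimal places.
\rho(1) = -0.0969

For an MA(q) process with theta_0 = 1, the autocovariance is
  gamma(k) = sigma^2 * sum_{i=0..q-k} theta_i * theta_{i+k},
and rho(k) = gamma(k) / gamma(0). Sigma^2 cancels.
  numerator   = (1)*(-0.171) + (-0.171)*(-0.348) = -0.111492.
  denominator = (1)^2 + (-0.171)^2 + (-0.348)^2 = 1.150345.
  rho(1) = -0.111492 / 1.150345 = -0.0969.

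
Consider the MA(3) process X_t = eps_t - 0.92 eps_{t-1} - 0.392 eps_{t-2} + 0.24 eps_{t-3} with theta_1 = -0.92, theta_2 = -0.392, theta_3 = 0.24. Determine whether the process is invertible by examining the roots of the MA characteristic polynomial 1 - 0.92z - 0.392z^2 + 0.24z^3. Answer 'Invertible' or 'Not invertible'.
\text{Not invertible}

The MA(q) characteristic polynomial is P(z) = 1 - 0.92z - 0.392z^2 + 0.24z^3.
Invertibility requires all roots to lie outside the unit circle, i.e. |z| > 1 for every root.
Degree 3: look for a simple real root z0 first, then factor out (1 - z/z0) and solve the remaining quadratic.
Testing z0 = 2.5: P(2.5) = 1 + (-0.92)(2.5) + (-0.392)(2.5)^2 + (0.24)(2.5)^3
  = 1 + (-2.3) + (-2.45) + (3.75) = 0.  So z_0 = 2.5 is a root, |z_0| = 2.5.
Divide out the factor (1 - 0.4 z) = (1 - z/z0) (since 1/z0 = 0.4):
  P(z) = (1 - 0.4 z)(1 + (-0.52) z + (-0.6) z^2)
  [check: z-coef -0.52 - (0.4) = -0.92; z^2-coef -0.6 - (0.4)(-0.52) = -0.392; z^3-coef -(0.4)(-0.6) = 0.24.]
Remaining roots from the quadratic factor 1 + (-0.52) z + (-0.6) z^2:
  Set 1 + (-0.52) z + (-0.6) z^2 = 0, i.e. a z^2 + b z + c = 0 with a = -0.6, b = -0.52, c = 1.
  Discriminant D = b^2 - 4ac = (-0.52)^2 - 4*(-0.6)*1 = 0.2704 - (-2.4) = 2.6704.
  D >= 0, so the roots are real: z = (-b +/- sqrt(D)) / (2a) = (0.52 +/- 1.634136) / (-1.2).
    z_1 = (0.52 + 1.634136) / (-1.2) = -1.7951,   |z_1| = 1.7951.
    z_2 = (0.52 - 1.634136) / (-1.2) = 0.9284,   |z_2| = 0.9284.
Moduli of all roots: 2.5000, 1.7951, 0.9284.
All moduli strictly greater than 1? No.
Verdict: Not invertible.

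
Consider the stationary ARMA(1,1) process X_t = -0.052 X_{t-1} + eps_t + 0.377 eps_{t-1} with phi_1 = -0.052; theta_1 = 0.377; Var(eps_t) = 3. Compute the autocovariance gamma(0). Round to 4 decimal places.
\gamma(0) = 3.3177

Multiply the model equation by X_{t-k} and take expectations. With theta_0 = psi_0 = 1 and psi_j the MA(infinity) weights, this gives
  gamma(k) - sum_i phi_i gamma(k-i) = c_k,
  c_k = sigma^2 * sum_{j=k..q} theta_j psi_{j-k}   (c_k = 0 for k > q),
using gamma(-m) = gamma(m).
psi-weights needed (psi_j = theta_j + sum_i phi_i psi_{j-i}):
  psi_1 = theta_1 + phi_1 = 0.377 + (-0.052) = 0.325
Right-hand sides:
  c_0 = sigma^2 (1 + theta_1 psi_1) = 3 * (1 + (0.377)(0.325)) = 3 * 1.122525 = 3.367575
  c_1 = sigma^2 theta_1 = 3 * (0.377) = 1.131
  c_2 = 0
Equations for k = 0 and k = 1 (AR order 1):
  gamma(0) = phi_1 gamma(1) + c_0
  gamma(1) = phi_1 gamma(0) + c_1
Substituting the second into the first: gamma(0) (1 - phi_1^2) = c_0 + phi_1 c_1, so
  gamma(0) = (c_0 + phi_1 c_1) / (1 - phi_1^2) = (3.367575 + (-0.052)(1.131)) / (1 - (-0.052)^2) = 3.308763 / 0.997296 = 3.317734.
Therefore gamma(0) = 3.3177 (to 4 decimal places).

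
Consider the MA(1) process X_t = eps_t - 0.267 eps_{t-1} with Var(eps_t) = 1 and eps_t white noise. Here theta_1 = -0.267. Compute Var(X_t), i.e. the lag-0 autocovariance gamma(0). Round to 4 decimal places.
\gamma(0) = 1.0713

For an MA(q) process X_t = eps_t + sum_i theta_i eps_{t-i} with
Var(eps_t) = sigma^2, the variance is
  gamma(0) = sigma^2 * (1 + sum_i theta_i^2).
  sum_i theta_i^2 = (-0.267)^2 = 0.071289.
  gamma(0) = 1 * (1 + 0.071289) = 1 * 1.071289 = 1.071289, which rounds to 1.0713.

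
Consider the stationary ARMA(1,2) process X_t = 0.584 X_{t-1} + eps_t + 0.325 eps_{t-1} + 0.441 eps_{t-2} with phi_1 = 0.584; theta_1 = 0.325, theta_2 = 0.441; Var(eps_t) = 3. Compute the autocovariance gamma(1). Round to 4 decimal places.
\gamma(1) = 7.8885

Multiply the model equation by X_{t-k} and take expectations. With theta_0 = psi_0 = 1 and psi_j the MA(infinity) weights, this gives
  gamma(k) - sum_i phi_i gamma(k-i) = c_k,
  c_k = sigma^2 * sum_{j=k..q} theta_j psi_{j-k}   (c_k = 0 for k > q),
using gamma(-m) = gamma(m).
psi-weights needed (psi_j = theta_j + sum_i phi_i psi_{j-i}):
  psi_1 = theta_1 + phi_1 = 0.325 + (0.584) = 0.909
  psi_2 = theta_2 + phi_1 psi_1 = 0.441 + (0.584)(0.909) = 0.971856
Right-hand sides:
  c_0 = sigma^2 (1 + theta_1 psi_1 + theta_2 psi_2) = 3 * (1 + (0.325)(0.909) + (0.441)(0.971856)) = 3 * 1.724013 = 5.17204
  c_1 = sigma^2 (theta_1 + theta_2 psi_1) = 3 * (0.325 + (0.441)(0.909)) = 2.177607
  c_2 = sigma^2 theta_2 = 3 * (0.441) = 1.323
Equations for k = 0 and k = 1 (AR order 1):
  gamma(0) = phi_1 gamma(1) + c_0
  gamma(1) = phi_1 gamma(0) + c_1
Substituting the second into the first: gamma(0) (1 - phi_1^2) = c_0 + phi_1 c_1, so
  gamma(0) = (c_0 + phi_1 c_1) / (1 - phi_1^2) = (5.17204 + (0.584)(2.177607)) / (1 - (0.584)^2) = 6.443763 / 0.658944 = 9.778924.
  gamma(1) = phi_1 gamma(0) + c_1 = (0.584)(9.778924) + (2.177607) = 7.888498.
Therefore gamma(1) = 7.8885 (to 4 decimal places).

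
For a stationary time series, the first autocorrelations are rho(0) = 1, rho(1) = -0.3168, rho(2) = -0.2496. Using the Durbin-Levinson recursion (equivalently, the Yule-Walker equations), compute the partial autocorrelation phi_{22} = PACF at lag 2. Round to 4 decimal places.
\phi_{22} = -0.3890

The PACF at lag k is phi_{kk}, the last component of the solution
to the Yule-Walker system G_k phi = r_k where
  (G_k)_{ij} = rho(|i - j|), (r_k)_i = rho(i), i,j = 1..k.
Equivalently, Durbin-Levinson gives phi_{kk} iteratively:
  phi_{11} = rho(1)
  phi_{kk} = [rho(k) - sum_{j=1..k-1} phi_{k-1,j} rho(k-j)]
            / [1 - sum_{j=1..k-1} phi_{k-1,j} rho(j)],
  phi_{k,j} = phi_{k-1,j} - phi_{kk} phi_{k-1,k-j},  j = 1..k-1.
Step k = 1:
  phi_11 = rho(1) = -0.3168.
Step k = 2:
  phi_22 = [rho(2) - phi_11 rho(1)] / [1 - phi_11 rho(1)] = [-0.2496 - (-0.3168)(-0.3168)] / [1 - (-0.3168)(-0.3168)]
         = -0.34996224 / 0.89963776 = -0.389.
Therefore phi_{22} = -0.3890.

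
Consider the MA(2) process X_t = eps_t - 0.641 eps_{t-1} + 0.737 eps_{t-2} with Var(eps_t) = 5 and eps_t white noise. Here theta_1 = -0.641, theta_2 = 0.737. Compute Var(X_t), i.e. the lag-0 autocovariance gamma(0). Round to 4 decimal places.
\gamma(0) = 9.7703

For an MA(q) process X_t = eps_t + sum_i theta_i eps_{t-i} with
Var(eps_t) = sigma^2, the variance is
  gamma(0) = sigma^2 * (1 + sum_i theta_i^2).
  sum_i theta_i^2 = (-0.641)^2 + (0.737)^2 = 0.410881 + 0.543169 = 0.95405.
  gamma(0) = 5 * (1 + 0.95405) = 5 * 1.95405 = 9.77025, which rounds to 9.7703.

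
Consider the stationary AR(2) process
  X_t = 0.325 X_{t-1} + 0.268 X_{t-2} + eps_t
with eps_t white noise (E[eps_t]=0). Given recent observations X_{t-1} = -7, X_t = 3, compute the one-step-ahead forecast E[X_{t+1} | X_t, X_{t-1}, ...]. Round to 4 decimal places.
E[X_{t+1} \mid \mathcal F_t] = -0.9010

For an AR(p) model X_t = c + sum_i phi_i X_{t-i} + eps_t, the
one-step-ahead conditional mean is
  E[X_{t+1} | X_t, ...] = c + sum_i phi_i X_{t+1-i}.
Substitute known values:
  E[X_{t+1} | ...] = (0.325) * (3) + (0.268) * (-7)
                   = -0.9010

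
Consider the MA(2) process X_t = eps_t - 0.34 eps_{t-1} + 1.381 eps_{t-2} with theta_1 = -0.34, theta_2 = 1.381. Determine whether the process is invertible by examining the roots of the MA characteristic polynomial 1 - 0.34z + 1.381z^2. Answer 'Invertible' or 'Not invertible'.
\text{Not invertible}

The MA(q) characteristic polynomial is P(z) = 1 - 0.34z + 1.381z^2.
Invertibility requires all roots to lie outside the unit circle, i.e. |z| > 1 for every root.
Set 1 + (-0.34) z + (1.381) z^2 = 0, i.e. a z^2 + b z + c = 0 with a = 1.381, b = -0.34, c = 1.
Discriminant D = b^2 - 4ac = (-0.34)^2 - 4*(1.381)*1 = 0.1156 - (5.524) = -5.4084.
D < 0, so the roots are the complex-conjugate pair z = (-b +/- i sqrt(-D)) / (2a) = 0.1231 +/- 0.842i.
For a conjugate pair |z|^2 = z * conj(z) = (product of roots) = c/a = 1/(1.381) = 0.724113, so |z| = sqrt(0.724113) = 0.8509 for both roots.
Moduli of all roots: 0.8509, 0.8509.
All moduli strictly greater than 1? No.
Verdict: Not invertible.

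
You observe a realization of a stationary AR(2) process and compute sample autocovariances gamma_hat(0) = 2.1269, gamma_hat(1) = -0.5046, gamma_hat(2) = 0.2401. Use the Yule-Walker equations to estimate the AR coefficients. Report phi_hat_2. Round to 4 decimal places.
\hat\phi_{2} = 0.0600

The Yule-Walker equations for an AR(p) process read, in matrix form,
  Gamma_p phi = r_p,   with   (Gamma_p)_{ij} = gamma(|i - j|),
                       (r_p)_i = gamma(i),   i,j = 1..p.
Substitute the sample gammas (Toeplitz matrix and right-hand side of size 2):
  Gamma_p = [[2.1269, -0.5046], [-0.5046, 2.1269]]
  r_p     = [-0.5046, 0.2401]
Written out:
  2.1269 phi_1 - 0.5046 phi_2 = -0.5046
  -0.5046 phi_1 + 2.1269 phi_2 = 0.2401
Solve by Cramer's rule:
  det = gamma(0)^2 - gamma(1)^2 = (2.1269)^2 - (-0.5046)^2 = 4.52370361 - 0.25462116 = 4.26908245
  phi_hat_1 = [gamma(1) gamma(0) - gamma(1) gamma(2)] / det = [(-0.5046)(2.1269) - (-0.5046)(0.2401)] / 4.26908245 = -0.95207928 / 4.26908245 = -0.223
  phi_hat_2 = [gamma(0) gamma(2) - gamma(1)^2] / det = [(2.1269)(0.2401) - (-0.5046)^2] / 4.26908245 = 0.25604753 / 4.26908245 = 0.06
So phi_hat = [-0.2230, 0.0600].
Therefore phi_hat_2 = 0.0600.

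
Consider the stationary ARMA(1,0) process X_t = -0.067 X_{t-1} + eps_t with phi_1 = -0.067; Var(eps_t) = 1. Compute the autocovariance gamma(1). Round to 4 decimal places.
\gamma(1) = -0.0673

Multiply the model equation by X_{t-k} and take expectations. With theta_0 = psi_0 = 1 and psi_j the MA(infinity) weights, this gives
  gamma(k) - sum_i phi_i gamma(k-i) = c_k,
  c_k = sigma^2 * sum_{j=k..q} theta_j psi_{j-k}   (c_k = 0 for k > q),
using gamma(-m) = gamma(m).
Pure AR (q = 0): c_0 = sigma^2 = 1, c_k = 0 for k >= 1.
Equations for k = 0 and k = 1 (AR order 1):
  gamma(0) = phi_1 gamma(1) + c_0
  gamma(1) = phi_1 gamma(0) + c_1
Substituting the second into the first: gamma(0) (1 - phi_1^2) = c_0 + phi_1 c_1, so
  gamma(0) = c_0 / (1 - phi_1^2) = 1 / (1 - (-0.067)^2) = 1 / 0.995511 = 1.004509.
  gamma(1) = phi_1 gamma(0) = (-0.067)(1.004509) = -0.067302.
Therefore gamma(1) = -0.0673 (to 4 decimal places).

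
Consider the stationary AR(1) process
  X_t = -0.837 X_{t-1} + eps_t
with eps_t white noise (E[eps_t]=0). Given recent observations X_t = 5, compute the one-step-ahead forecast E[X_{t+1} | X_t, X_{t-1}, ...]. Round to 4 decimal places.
E[X_{t+1} \mid \mathcal F_t] = -4.1850

For an AR(p) model X_t = c + sum_i phi_i X_{t-i} + eps_t, the
one-step-ahead conditional mean is
  E[X_{t+1} | X_t, ...] = c + sum_i phi_i X_{t+1-i}.
Substitute known values:
  E[X_{t+1} | ...] = (-0.837) * (5)
                   = -4.1850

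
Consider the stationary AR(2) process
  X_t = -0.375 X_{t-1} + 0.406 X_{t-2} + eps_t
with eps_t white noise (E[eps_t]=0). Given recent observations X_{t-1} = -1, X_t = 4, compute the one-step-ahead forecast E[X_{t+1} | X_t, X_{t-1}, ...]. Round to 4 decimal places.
E[X_{t+1} \mid \mathcal F_t] = -1.9060

For an AR(p) model X_t = c + sum_i phi_i X_{t-i} + eps_t, the
one-step-ahead conditional mean is
  E[X_{t+1} | X_t, ...] = c + sum_i phi_i X_{t+1-i}.
Substitute known values:
  E[X_{t+1} | ...] = (-0.375) * (4) + (0.406) * (-1)
                   = -1.9060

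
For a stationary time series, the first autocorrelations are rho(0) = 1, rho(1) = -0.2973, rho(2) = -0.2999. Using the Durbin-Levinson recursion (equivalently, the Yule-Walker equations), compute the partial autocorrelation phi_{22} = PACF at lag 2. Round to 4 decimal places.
\phi_{22} = -0.4259

The PACF at lag k is phi_{kk}, the last component of the solution
to the Yule-Walker system G_k phi = r_k where
  (G_k)_{ij} = rho(|i - j|), (r_k)_i = rho(i), i,j = 1..k.
Equivalently, Durbin-Levinson gives phi_{kk} iteratively:
  phi_{11} = rho(1)
  phi_{kk} = [rho(k) - sum_{j=1..k-1} phi_{k-1,j} rho(k-j)]
            / [1 - sum_{j=1..k-1} phi_{k-1,j} rho(j)],
  phi_{k,j} = phi_{k-1,j} - phi_{kk} phi_{k-1,k-j},  j = 1..k-1.
Step k = 1:
  phi_11 = rho(1) = -0.2973.
Step k = 2:
  phi_22 = [rho(2) - phi_11 rho(1)] / [1 - phi_11 rho(1)] = [-0.2999 - (-0.2973)(-0.2973)] / [1 - (-0.2973)(-0.2973)]
         = -0.38828729 / 0.91161271 = -0.4259.
Therefore phi_{22} = -0.4259.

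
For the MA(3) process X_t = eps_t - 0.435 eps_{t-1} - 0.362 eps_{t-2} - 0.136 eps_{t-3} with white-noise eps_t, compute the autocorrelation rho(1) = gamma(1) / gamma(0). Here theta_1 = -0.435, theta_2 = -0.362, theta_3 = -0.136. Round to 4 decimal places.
\rho(1) = -0.1705

For an MA(q) process with theta_0 = 1, the autocovariance is
  gamma(k) = sigma^2 * sum_{i=0..q-k} theta_i * theta_{i+k},
and rho(k) = gamma(k) / gamma(0). Sigma^2 cancels.
  numerator   = (1)*(-0.435) + (-0.435)*(-0.362) + (-0.362)*(-0.136) = -0.228298.
  denominator = (1)^2 + (-0.435)^2 + (-0.362)^2 + (-0.136)^2 = 1.338765.
  rho(1) = -0.228298 / 1.338765 = -0.1705.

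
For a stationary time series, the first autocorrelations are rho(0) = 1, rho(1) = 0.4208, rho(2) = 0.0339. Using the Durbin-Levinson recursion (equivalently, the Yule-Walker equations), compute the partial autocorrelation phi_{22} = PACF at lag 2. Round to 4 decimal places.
\phi_{22} = -0.1740

The PACF at lag k is phi_{kk}, the last component of the solution
to the Yule-Walker system G_k phi = r_k where
  (G_k)_{ij} = rho(|i - j|), (r_k)_i = rho(i), i,j = 1..k.
Equivalently, Durbin-Levinson gives phi_{kk} iteratively:
  phi_{11} = rho(1)
  phi_{kk} = [rho(k) - sum_{j=1..k-1} phi_{k-1,j} rho(k-j)]
            / [1 - sum_{j=1..k-1} phi_{k-1,j} rho(j)],
  phi_{k,j} = phi_{k-1,j} - phi_{kk} phi_{k-1,k-j},  j = 1..k-1.
Step k = 1:
  phi_11 = rho(1) = 0.4208.
Step k = 2:
  phi_22 = [rho(2) - phi_11 rho(1)] / [1 - phi_11 rho(1)] = [0.0339 - (0.4208)(0.4208)] / [1 - (0.4208)(0.4208)]
         = -0.14317264 / 0.82292736 = -0.174.
Therefore phi_{22} = -0.1740.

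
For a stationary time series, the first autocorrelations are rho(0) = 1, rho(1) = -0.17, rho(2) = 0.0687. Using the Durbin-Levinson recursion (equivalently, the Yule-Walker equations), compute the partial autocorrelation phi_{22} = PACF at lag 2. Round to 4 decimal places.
\phi_{22} = 0.0410

The PACF at lag k is phi_{kk}, the last component of the solution
to the Yule-Walker system G_k phi = r_k where
  (G_k)_{ij} = rho(|i - j|), (r_k)_i = rho(i), i,j = 1..k.
Equivalently, Durbin-Levinson gives phi_{kk} iteratively:
  phi_{11} = rho(1)
  phi_{kk} = [rho(k) - sum_{j=1..k-1} phi_{k-1,j} rho(k-j)]
            / [1 - sum_{j=1..k-1} phi_{k-1,j} rho(j)],
  phi_{k,j} = phi_{k-1,j} - phi_{kk} phi_{k-1,k-j},  j = 1..k-1.
Step k = 1:
  phi_11 = rho(1) = -0.17.
Step k = 2:
  phi_22 = [rho(2) - phi_11 rho(1)] / [1 - phi_11 rho(1)] = [0.0687 - (-0.17)(-0.17)] / [1 - (-0.17)(-0.17)]
         = 0.0398 / 0.9711 = 0.041.
Therefore phi_{22} = 0.0410.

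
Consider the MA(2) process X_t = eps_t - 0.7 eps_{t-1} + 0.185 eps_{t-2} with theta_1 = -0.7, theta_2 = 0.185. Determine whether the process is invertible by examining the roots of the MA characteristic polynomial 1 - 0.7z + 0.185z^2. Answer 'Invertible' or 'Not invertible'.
\text{Invertible}

The MA(q) characteristic polynomial is P(z) = 1 - 0.7z + 0.185z^2.
Invertibility requires all roots to lie outside the unit circle, i.e. |z| > 1 for every root.
Set 1 + (-0.7) z + (0.185) z^2 = 0, i.e. a z^2 + b z + c = 0 with a = 0.185, b = -0.7, c = 1.
Discriminant D = b^2 - 4ac = (-0.7)^2 - 4*(0.185)*1 = 0.49 - (0.74) = -0.25.
D < 0, so the roots are the complex-conjugate pair z = (-b +/- i sqrt(-D)) / (2a) = 1.8919 +/- 1.3514i.
For a conjugate pair |z|^2 = z * conj(z) = (product of roots) = c/a = 1/(0.185) = 5.405405, so |z| = sqrt(5.405405) = 2.325 for both roots.
Moduli of all roots: 2.3250, 2.3250.
All moduli strictly greater than 1? Yes.
Verdict: Invertible.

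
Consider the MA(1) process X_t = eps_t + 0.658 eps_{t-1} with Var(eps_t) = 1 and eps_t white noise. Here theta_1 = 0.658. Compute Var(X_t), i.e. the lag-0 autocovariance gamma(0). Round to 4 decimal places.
\gamma(0) = 1.4330

For an MA(q) process X_t = eps_t + sum_i theta_i eps_{t-i} with
Var(eps_t) = sigma^2, the variance is
  gamma(0) = sigma^2 * (1 + sum_i theta_i^2).
  sum_i theta_i^2 = (0.658)^2 = 0.432964.
  gamma(0) = 1 * (1 + 0.432964) = 1 * 1.432964 = 1.432964, which rounds to 1.4330.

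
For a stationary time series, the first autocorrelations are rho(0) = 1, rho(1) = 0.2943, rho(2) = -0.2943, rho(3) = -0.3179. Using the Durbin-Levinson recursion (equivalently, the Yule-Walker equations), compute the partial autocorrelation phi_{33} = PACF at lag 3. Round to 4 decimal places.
\phi_{33} = -0.0960

The PACF at lag k is phi_{kk}, the last component of the solution
to the Yule-Walker system G_k phi = r_k where
  (G_k)_{ij} = rho(|i - j|), (r_k)_i = rho(i), i,j = 1..k.
Equivalently, Durbin-Levinson gives phi_{kk} iteratively:
  phi_{11} = rho(1)
  phi_{kk} = [rho(k) - sum_{j=1..k-1} phi_{k-1,j} rho(k-j)]
            / [1 - sum_{j=1..k-1} phi_{k-1,j} rho(j)],
  phi_{k,j} = phi_{k-1,j} - phi_{kk} phi_{k-1,k-j},  j = 1..k-1.
Step k = 1:
  phi_11 = rho(1) = 0.2943.
Step k = 2:
  phi_22 = [rho(2) - phi_11 rho(1)] / [1 - phi_11 rho(1)] = [-0.2943 - (0.2943)(0.2943)] / [1 - (0.2943)(0.2943)]
         = -0.38091249 / 0.91338751 = -0.417033.
  Update: phi_21 = phi_11 - phi_22 phi_11 = 0.2943 - (-0.417033)(0.2943) = 0.417033.
Step k = 3:
  phi_33 = [rho(3) - phi_21 rho(2) - phi_22 rho(1)] / [1 - phi_21 rho(1) - phi_22 rho(2)]
    numerator   = -0.3179 - (0.417033)(-0.2943) - (-0.417033)(0.2943) = -0.07243453
    denominator = 1 - (0.417033)(0.2943) - (-0.417033)(-0.2943) = 0.75453453
  phi_33 = -0.07243453 / 0.75453453 = -0.096.
Therefore phi_{33} = -0.0960.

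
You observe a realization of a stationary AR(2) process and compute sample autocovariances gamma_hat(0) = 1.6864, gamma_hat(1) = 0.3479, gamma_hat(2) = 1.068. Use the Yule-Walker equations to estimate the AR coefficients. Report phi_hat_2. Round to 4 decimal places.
\hat\phi_{2} = 0.6170

The Yule-Walker equations for an AR(p) process read, in matrix form,
  Gamma_p phi = r_p,   with   (Gamma_p)_{ij} = gamma(|i - j|),
                       (r_p)_i = gamma(i),   i,j = 1..p.
Substitute the sample gammas (Toeplitz matrix and right-hand side of size 2):
  Gamma_p = [[1.6864, 0.3479], [0.3479, 1.6864]]
  r_p     = [0.3479, 1.068]
Written out:
  1.6864 phi_1 + 0.3479 phi_2 = 0.3479
  0.3479 phi_1 + 1.6864 phi_2 = 1.068
Solve by Cramer's rule:
  det = gamma(0)^2 - gamma(1)^2 = (1.6864)^2 - (0.3479)^2 = 2.84394496 - 0.12103441 = 2.72291055
  phi_hat_1 = [gamma(1) gamma(0) - gamma(1) gamma(2)] / det = [(0.3479)(1.6864) - (0.3479)(1.068)] / 2.72291055 = 0.21514136 / 2.72291055 = 0.079
  phi_hat_2 = [gamma(0) gamma(2) - gamma(1)^2] / det = [(1.6864)(1.068) - (0.3479)^2] / 2.72291055 = 1.68004079 / 2.72291055 = 0.617
So phi_hat = [0.0790, 0.6170].
Therefore phi_hat_2 = 0.6170.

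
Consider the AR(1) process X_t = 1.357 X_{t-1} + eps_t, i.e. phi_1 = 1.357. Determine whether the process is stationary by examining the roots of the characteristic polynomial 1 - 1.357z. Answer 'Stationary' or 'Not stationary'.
\text{Not stationary}

The AR(p) characteristic polynomial is P(z) = 1 - 1.357z.
Stationarity requires all roots to lie outside the unit circle, i.e. |z| > 1 for every root.
This is linear in z: 1 + (-1.357) z = 0  =>  z = -1/(-1.357) = 0.73692,  |z| = 0.73692.
Moduli of all roots: 0.7369.
All moduli strictly greater than 1? No.
Verdict: Not stationary.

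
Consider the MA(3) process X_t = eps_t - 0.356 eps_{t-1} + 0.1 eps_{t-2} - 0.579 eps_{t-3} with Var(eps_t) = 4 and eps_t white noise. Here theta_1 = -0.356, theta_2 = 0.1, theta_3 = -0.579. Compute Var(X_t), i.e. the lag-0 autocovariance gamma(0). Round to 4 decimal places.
\gamma(0) = 5.8879

For an MA(q) process X_t = eps_t + sum_i theta_i eps_{t-i} with
Var(eps_t) = sigma^2, the variance is
  gamma(0) = sigma^2 * (1 + sum_i theta_i^2).
  sum_i theta_i^2 = (-0.356)^2 + (0.1)^2 + (-0.579)^2 = 0.126736 + 0.01 + 0.335241 = 0.471977.
  gamma(0) = 4 * (1 + 0.471977) = 4 * 1.471977 = 5.887908, which rounds to 5.8879.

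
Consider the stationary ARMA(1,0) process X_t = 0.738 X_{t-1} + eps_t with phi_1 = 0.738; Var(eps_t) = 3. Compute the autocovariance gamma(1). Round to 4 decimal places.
\gamma(1) = 4.8621

Multiply the model equation by X_{t-k} and take expectations. With theta_0 = psi_0 = 1 and psi_j the MA(infinity) weights, this gives
  gamma(k) - sum_i phi_i gamma(k-i) = c_k,
  c_k = sigma^2 * sum_{j=k..q} theta_j psi_{j-k}   (c_k = 0 for k > q),
using gamma(-m) = gamma(m).
Pure AR (q = 0): c_0 = sigma^2 = 3, c_k = 0 for k >= 1.
Equations for k = 0 and k = 1 (AR order 1):
  gamma(0) = phi_1 gamma(1) + c_0
  gamma(1) = phi_1 gamma(0) + c_1
Substituting the second into the first: gamma(0) (1 - phi_1^2) = c_0 + phi_1 c_1, so
  gamma(0) = c_0 / (1 - phi_1^2) = 3 / (1 - (0.738)^2) = 3 / 0.455356 = 6.588252.
  gamma(1) = phi_1 gamma(0) = (0.738)(6.588252) = 4.86213.
Therefore gamma(1) = 4.8621 (to 4 decimal places).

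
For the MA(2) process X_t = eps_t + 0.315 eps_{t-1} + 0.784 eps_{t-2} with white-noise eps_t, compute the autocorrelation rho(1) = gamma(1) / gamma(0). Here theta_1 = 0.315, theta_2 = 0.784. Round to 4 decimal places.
\rho(1) = 0.3279

For an MA(q) process with theta_0 = 1, the autocovariance is
  gamma(k) = sigma^2 * sum_{i=0..q-k} theta_i * theta_{i+k},
and rho(k) = gamma(k) / gamma(0). Sigma^2 cancels.
  numerator   = (1)*(0.315) + (0.315)*(0.784) = 0.56196.
  denominator = (1)^2 + (0.315)^2 + (0.784)^2 = 1.713881.
  rho(1) = 0.56196 / 1.713881 = 0.3279.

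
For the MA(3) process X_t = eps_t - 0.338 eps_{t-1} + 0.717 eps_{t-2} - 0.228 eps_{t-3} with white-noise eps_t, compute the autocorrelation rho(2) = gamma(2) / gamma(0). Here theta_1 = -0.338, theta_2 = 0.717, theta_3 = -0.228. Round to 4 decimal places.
\rho(2) = 0.4726

For an MA(q) process with theta_0 = 1, the autocovariance is
  gamma(k) = sigma^2 * sum_{i=0..q-k} theta_i * theta_{i+k},
and rho(k) = gamma(k) / gamma(0). Sigma^2 cancels.
  numerator   = (1)*(0.717) + (-0.338)*(-0.228) = 0.794064.
  denominator = (1)^2 + (-0.338)^2 + (0.717)^2 + (-0.228)^2 = 1.680317.
  rho(2) = 0.794064 / 1.680317 = 0.4726.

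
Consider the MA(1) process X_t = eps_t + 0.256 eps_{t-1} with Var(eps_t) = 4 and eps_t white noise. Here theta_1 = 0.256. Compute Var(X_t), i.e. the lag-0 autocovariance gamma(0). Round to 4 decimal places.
\gamma(0) = 4.2621

For an MA(q) process X_t = eps_t + sum_i theta_i eps_{t-i} with
Var(eps_t) = sigma^2, the variance is
  gamma(0) = sigma^2 * (1 + sum_i theta_i^2).
  sum_i theta_i^2 = (0.256)^2 = 0.065536.
  gamma(0) = 4 * (1 + 0.065536) = 4 * 1.065536 = 4.262144, which rounds to 4.2621.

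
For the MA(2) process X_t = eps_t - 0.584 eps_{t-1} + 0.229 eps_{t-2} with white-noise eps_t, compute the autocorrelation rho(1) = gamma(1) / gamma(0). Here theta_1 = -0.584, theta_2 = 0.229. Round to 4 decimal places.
\rho(1) = -0.5151

For an MA(q) process with theta_0 = 1, the autocovariance is
  gamma(k) = sigma^2 * sum_{i=0..q-k} theta_i * theta_{i+k},
and rho(k) = gamma(k) / gamma(0). Sigma^2 cancels.
  numerator   = (1)*(-0.584) + (-0.584)*(0.229) = -0.717736.
  denominator = (1)^2 + (-0.584)^2 + (0.229)^2 = 1.393497.
  rho(1) = -0.717736 / 1.393497 = -0.5151.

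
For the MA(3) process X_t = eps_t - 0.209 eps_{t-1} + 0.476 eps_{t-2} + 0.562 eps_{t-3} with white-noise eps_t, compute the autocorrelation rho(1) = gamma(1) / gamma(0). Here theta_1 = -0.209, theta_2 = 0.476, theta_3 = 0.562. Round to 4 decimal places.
\rho(1) = -0.0258

For an MA(q) process with theta_0 = 1, the autocovariance is
  gamma(k) = sigma^2 * sum_{i=0..q-k} theta_i * theta_{i+k},
and rho(k) = gamma(k) / gamma(0). Sigma^2 cancels.
  numerator   = (1)*(-0.209) + (-0.209)*(0.476) + (0.476)*(0.562) = -0.040972.
  denominator = (1)^2 + (-0.209)^2 + (0.476)^2 + (0.562)^2 = 1.586101.
  rho(1) = -0.040972 / 1.586101 = -0.0258.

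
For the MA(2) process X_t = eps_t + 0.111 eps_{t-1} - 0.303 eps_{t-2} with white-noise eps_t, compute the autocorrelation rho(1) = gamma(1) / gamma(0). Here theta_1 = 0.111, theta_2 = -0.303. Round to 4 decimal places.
\rho(1) = 0.0701

For an MA(q) process with theta_0 = 1, the autocovariance is
  gamma(k) = sigma^2 * sum_{i=0..q-k} theta_i * theta_{i+k},
and rho(k) = gamma(k) / gamma(0). Sigma^2 cancels.
  numerator   = (1)*(0.111) + (0.111)*(-0.303) = 0.077367.
  denominator = (1)^2 + (0.111)^2 + (-0.303)^2 = 1.10413.
  rho(1) = 0.077367 / 1.10413 = 0.0701.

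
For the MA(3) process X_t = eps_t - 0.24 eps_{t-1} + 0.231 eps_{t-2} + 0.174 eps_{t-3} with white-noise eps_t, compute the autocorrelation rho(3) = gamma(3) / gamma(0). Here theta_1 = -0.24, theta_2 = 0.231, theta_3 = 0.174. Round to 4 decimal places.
\rho(3) = 0.1525

For an MA(q) process with theta_0 = 1, the autocovariance is
  gamma(k) = sigma^2 * sum_{i=0..q-k} theta_i * theta_{i+k},
and rho(k) = gamma(k) / gamma(0). Sigma^2 cancels.
  numerator   = (1)*(0.174) = 0.174.
  denominator = (1)^2 + (-0.24)^2 + (0.231)^2 + (0.174)^2 = 1.141237.
  rho(3) = 0.174 / 1.141237 = 0.1525.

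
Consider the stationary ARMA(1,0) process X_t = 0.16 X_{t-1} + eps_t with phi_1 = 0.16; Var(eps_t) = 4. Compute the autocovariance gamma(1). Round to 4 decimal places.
\gamma(1) = 0.6568

Multiply the model equation by X_{t-k} and take expectations. With theta_0 = psi_0 = 1 and psi_j the MA(infinity) weights, this gives
  gamma(k) - sum_i phi_i gamma(k-i) = c_k,
  c_k = sigma^2 * sum_{j=k..q} theta_j psi_{j-k}   (c_k = 0 for k > q),
using gamma(-m) = gamma(m).
Pure AR (q = 0): c_0 = sigma^2 = 4, c_k = 0 for k >= 1.
Equations for k = 0 and k = 1 (AR order 1):
  gamma(0) = phi_1 gamma(1) + c_0
  gamma(1) = phi_1 gamma(0) + c_1
Substituting the second into the first: gamma(0) (1 - phi_1^2) = c_0 + phi_1 c_1, so
  gamma(0) = c_0 / (1 - phi_1^2) = 4 / (1 - (0.16)^2) = 4 / 0.9744 = 4.10509.
  gamma(1) = phi_1 gamma(0) = (0.16)(4.10509) = 0.656814.
Therefore gamma(1) = 0.6568 (to 4 decimal places).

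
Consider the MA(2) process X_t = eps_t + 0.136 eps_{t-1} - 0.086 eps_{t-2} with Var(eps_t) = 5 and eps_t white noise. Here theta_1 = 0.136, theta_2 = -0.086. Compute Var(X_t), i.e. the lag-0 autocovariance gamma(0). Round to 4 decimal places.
\gamma(0) = 5.1295

For an MA(q) process X_t = eps_t + sum_i theta_i eps_{t-i} with
Var(eps_t) = sigma^2, the variance is
  gamma(0) = sigma^2 * (1 + sum_i theta_i^2).
  sum_i theta_i^2 = (0.136)^2 + (-0.086)^2 = 0.018496 + 0.007396 = 0.025892.
  gamma(0) = 5 * (1 + 0.025892) = 5 * 1.025892 = 5.12946, which rounds to 5.1295.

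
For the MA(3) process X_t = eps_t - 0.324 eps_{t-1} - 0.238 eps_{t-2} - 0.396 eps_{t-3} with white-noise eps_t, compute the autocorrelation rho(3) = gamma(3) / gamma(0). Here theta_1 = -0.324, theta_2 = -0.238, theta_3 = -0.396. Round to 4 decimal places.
\rho(3) = -0.3004

For an MA(q) process with theta_0 = 1, the autocovariance is
  gamma(k) = sigma^2 * sum_{i=0..q-k} theta_i * theta_{i+k},
and rho(k) = gamma(k) / gamma(0). Sigma^2 cancels.
  numerator   = (1)*(-0.396) = -0.396.
  denominator = (1)^2 + (-0.324)^2 + (-0.238)^2 + (-0.396)^2 = 1.318436.
  rho(3) = -0.396 / 1.318436 = -0.3004.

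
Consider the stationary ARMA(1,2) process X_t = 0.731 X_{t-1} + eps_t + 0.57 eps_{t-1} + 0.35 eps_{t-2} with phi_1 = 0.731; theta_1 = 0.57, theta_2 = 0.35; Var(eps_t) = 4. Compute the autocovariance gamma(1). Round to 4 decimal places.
\gamma(1) = 22.6038

Multiply the model equation by X_{t-k} and take expectations. With theta_0 = psi_0 = 1 and psi_j the MA(infinity) weights, this gives
  gamma(k) - sum_i phi_i gamma(k-i) = c_k,
  c_k = sigma^2 * sum_{j=k..q} theta_j psi_{j-k}   (c_k = 0 for k > q),
using gamma(-m) = gamma(m).
psi-weights needed (psi_j = theta_j + sum_i phi_i psi_{j-i}):
  psi_1 = theta_1 + phi_1 = 0.57 + (0.731) = 1.301
  psi_2 = theta_2 + phi_1 psi_1 = 0.35 + (0.731)(1.301) = 1.301031
Right-hand sides:
  c_0 = sigma^2 (1 + theta_1 psi_1 + theta_2 psi_2) = 4 * (1 + (0.57)(1.301) + (0.35)(1.301031)) = 4 * 2.196931 = 8.787723
  c_1 = sigma^2 (theta_1 + theta_2 psi_1) = 4 * (0.57 + (0.35)(1.301)) = 4.1014
  c_2 = sigma^2 theta_2 = 4 * (0.35) = 1.4
Equations for k = 0 and k = 1 (AR order 1):
  gamma(0) = phi_1 gamma(1) + c_0
  gamma(1) = phi_1 gamma(0) + c_1
Substituting the second into the first: gamma(0) (1 - phi_1^2) = c_0 + phi_1 c_1, so
  gamma(0) = (c_0 + phi_1 c_1) / (1 - phi_1^2) = (8.787723 + (0.731)(4.1014)) / (1 - (0.731)^2) = 11.785847 / 0.465639 = 25.311125.
  gamma(1) = phi_1 gamma(0) + c_1 = (0.731)(25.311125) + (4.1014) = 22.603832.
Therefore gamma(1) = 22.6038 (to 4 decimal places).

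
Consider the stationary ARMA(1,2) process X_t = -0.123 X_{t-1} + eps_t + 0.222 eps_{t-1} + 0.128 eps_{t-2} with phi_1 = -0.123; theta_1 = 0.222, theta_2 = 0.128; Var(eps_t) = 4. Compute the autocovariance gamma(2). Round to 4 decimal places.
\gamma(2) = 0.4585

Multiply the model equation by X_{t-k} and take expectations. With theta_0 = psi_0 = 1 and psi_j the MA(infinity) weights, this gives
  gamma(k) - sum_i phi_i gamma(k-i) = c_k,
  c_k = sigma^2 * sum_{j=k..q} theta_j psi_{j-k}   (c_k = 0 for k > q),
using gamma(-m) = gamma(m).
psi-weights needed (psi_j = theta_j + sum_i phi_i psi_{j-i}):
  psi_1 = theta_1 + phi_1 = 0.222 + (-0.123) = 0.099
  psi_2 = theta_2 + phi_1 psi_1 = 0.128 + (-0.123)(0.099) = 0.115823
Right-hand sides:
  c_0 = sigma^2 (1 + theta_1 psi_1 + theta_2 psi_2) = 4 * (1 + (0.222)(0.099) + (0.128)(0.115823)) = 4 * 1.036803 = 4.147213
  c_1 = sigma^2 (theta_1 + theta_2 psi_1) = 4 * (0.222 + (0.128)(0.099)) = 0.938688
  c_2 = sigma^2 theta_2 = 4 * (0.128) = 0.512
Equations for k = 0 and k = 1 (AR order 1):
  gamma(0) = phi_1 gamma(1) + c_0
  gamma(1) = phi_1 gamma(0) + c_1
Substituting the second into the first: gamma(0) (1 - phi_1^2) = c_0 + phi_1 c_1, so
  gamma(0) = (c_0 + phi_1 c_1) / (1 - phi_1^2) = (4.147213 + (-0.123)(0.938688)) / (1 - (-0.123)^2) = 4.031755 / 0.984871 = 4.093688.
  gamma(1) = phi_1 gamma(0) + c_1 = (-0.123)(4.093688) + (0.938688) = 0.435164.
For k = 2: gamma(2) = phi_1 gamma(1) + c_2
  = (-0.123)(0.435164) + (0.512) = 0.458475.
Therefore gamma(2) = 0.4585 (to 4 decimal places).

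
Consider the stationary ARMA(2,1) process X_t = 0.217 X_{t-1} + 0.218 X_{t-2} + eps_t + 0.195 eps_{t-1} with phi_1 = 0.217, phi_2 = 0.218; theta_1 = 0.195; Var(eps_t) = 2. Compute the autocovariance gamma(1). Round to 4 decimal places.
\gamma(1) = 1.2223

Multiply the model equation by X_{t-k} and take expectations. With theta_0 = psi_0 = 1 and psi_j the MA(infinity) weights, this gives
  gamma(k) - sum_i phi_i gamma(k-i) = c_k,
  c_k = sigma^2 * sum_{j=k..q} theta_j psi_{j-k}   (c_k = 0 for k > q),
using gamma(-m) = gamma(m).
psi-weights needed (psi_j = theta_j + sum_i phi_i psi_{j-i}):
  psi_1 = theta_1 + phi_1 = 0.195 + (0.217) = 0.412
Right-hand sides:
  c_0 = sigma^2 (1 + theta_1 psi_1) = 2 * (1 + (0.195)(0.412)) = 2 * 1.08034 = 2.16068
  c_1 = sigma^2 theta_1 = 2 * (0.195) = 0.39
  c_2 = 0
Equations for k = 0, 1, 2 (AR order 2, c_2 = 0):
  (E0) gamma(0) = phi_1 gamma(1) + phi_2 gamma(2) + c_0
  (E1) gamma(1) = phi_1 gamma(0) + phi_2 gamma(1) + c_1
  (E2) gamma(2) = phi_1 gamma(1) + phi_2 gamma(0)
From (E1): gamma(1) = A gamma(0) + B with
  A = phi_1 / (1 - phi_2) = 0.217 / 0.782 = 0.277494,   B = c_1 / (1 - phi_2) = 0.39 / 0.782 = 0.498721.
Insert (E2) into (E0): gamma(0) (1 - phi_2^2) = phi_1 (1 + phi_2) gamma(1) + c_0.
  phi_1 (1 + phi_2) = (0.217)(1.218) = 0.264306,   1 - phi_2^2 = 0.952476.
Replace gamma(1) by A gamma(0) + B and collect gamma(0):
  gamma(0) [0.952476 - (0.264306)(0.277494)] = (0.264306)(0.498721) + 2.16068
  gamma(0) * 0.879133 = 2.292495
  gamma(0) = 2.292495 / 0.879133 = 2.607678.
  gamma(1) = A gamma(0) + B = (0.277494)(2.607678) + (0.498721) = 1.222335.
Therefore gamma(1) = 1.2223 (to 4 decimal places).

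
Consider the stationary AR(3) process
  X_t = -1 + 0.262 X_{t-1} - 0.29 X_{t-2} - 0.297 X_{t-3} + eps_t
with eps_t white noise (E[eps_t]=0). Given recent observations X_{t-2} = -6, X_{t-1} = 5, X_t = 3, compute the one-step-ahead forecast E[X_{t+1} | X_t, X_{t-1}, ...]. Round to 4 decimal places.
E[X_{t+1} \mid \mathcal F_t] = 0.1180

For an AR(p) model X_t = c + sum_i phi_i X_{t-i} + eps_t, the
one-step-ahead conditional mean is
  E[X_{t+1} | X_t, ...] = c + sum_i phi_i X_{t+1-i}.
Substitute known values:
  E[X_{t+1} | ...] = -1 + (0.262) * (3) + (-0.29) * (5) + (-0.297) * (-6)
                   = 0.1180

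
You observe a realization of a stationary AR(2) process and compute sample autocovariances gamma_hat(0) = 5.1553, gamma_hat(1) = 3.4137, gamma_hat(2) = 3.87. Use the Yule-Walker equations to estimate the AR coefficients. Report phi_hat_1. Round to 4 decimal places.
\hat\phi_{1} = 0.2940

The Yule-Walker equations for an AR(p) process read, in matrix form,
  Gamma_p phi = r_p,   with   (Gamma_p)_{ij} = gamma(|i - j|),
                       (r_p)_i = gamma(i),   i,j = 1..p.
Substitute the sample gammas (Toeplitz matrix and right-hand side of size 2):
  Gamma_p = [[5.1553, 3.4137], [3.4137, 5.1553]]
  r_p     = [3.4137, 3.87]
Written out:
  5.1553 phi_1 + 3.4137 phi_2 = 3.4137
  3.4137 phi_1 + 5.1553 phi_2 = 3.87
Solve by Cramer's rule:
  det = gamma(0)^2 - gamma(1)^2 = (5.1553)^2 - (3.4137)^2 = 26.57711809 - 11.65334769 = 14.9237704
  phi_hat_1 = [gamma(1) gamma(0) - gamma(1) gamma(2)] / det = [(3.4137)(5.1553) - (3.4137)(3.87)] / 14.9237704 = 4.38762861 / 14.9237704 = 0.294
  phi_hat_2 = [gamma(0) gamma(2) - gamma(1)^2] / det = [(5.1553)(3.87) - (3.4137)^2] / 14.9237704 = 8.29766331 / 14.9237704 = 0.556
So phi_hat = [0.2940, 0.5560].
Therefore phi_hat_1 = 0.2940.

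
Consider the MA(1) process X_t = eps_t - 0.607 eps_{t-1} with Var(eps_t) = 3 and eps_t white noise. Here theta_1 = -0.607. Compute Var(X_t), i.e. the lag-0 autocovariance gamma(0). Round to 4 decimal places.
\gamma(0) = 4.1053

For an MA(q) process X_t = eps_t + sum_i theta_i eps_{t-i} with
Var(eps_t) = sigma^2, the variance is
  gamma(0) = sigma^2 * (1 + sum_i theta_i^2).
  sum_i theta_i^2 = (-0.607)^2 = 0.368449.
  gamma(0) = 3 * (1 + 0.368449) = 3 * 1.368449 = 4.105347, which rounds to 4.1053.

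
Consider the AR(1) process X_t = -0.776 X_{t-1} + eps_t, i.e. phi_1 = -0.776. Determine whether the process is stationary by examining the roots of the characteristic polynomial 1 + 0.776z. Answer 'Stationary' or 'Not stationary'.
\text{Stationary}

The AR(p) characteristic polynomial is P(z) = 1 + 0.776z.
Stationarity requires all roots to lie outside the unit circle, i.e. |z| > 1 for every root.
This is linear in z: 1 + (0.776) z = 0  =>  z = -1/(0.776) = -1.28866,  |z| = 1.28866.
Moduli of all roots: 1.2887.
All moduli strictly greater than 1? Yes.
Verdict: Stationary.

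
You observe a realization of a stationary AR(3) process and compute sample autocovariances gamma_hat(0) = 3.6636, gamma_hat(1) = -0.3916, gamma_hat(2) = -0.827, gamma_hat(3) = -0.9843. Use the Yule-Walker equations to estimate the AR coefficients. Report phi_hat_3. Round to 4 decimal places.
\hat\phi_{3} = -0.3480

The Yule-Walker equations for an AR(p) process read, in matrix form,
  Gamma_p phi = r_p,   with   (Gamma_p)_{ij} = gamma(|i - j|),
                       (r_p)_i = gamma(i),   i,j = 1..p.
Substitute the sample gammas (Toeplitz matrix and right-hand side of size 3):
  Gamma_p = [[3.6636, -0.3916, -0.827], [-0.3916, 3.6636, -0.3916], [-0.827, -0.3916, 3.6636]]
  r_p     = [-0.3916, -0.827, -0.9843]
Written out (R1..R3):
  (R1) 3.6636 phi_1 - 0.3916 phi_2 - 0.827 phi_3 = -0.3916
  (R2) -0.3916 phi_1 + 3.6636 phi_2 - 0.3916 phi_3 = -0.827
  (R3) -0.827 phi_1 - 0.3916 phi_2 + 3.6636 phi_3 = -0.9843
Gaussian elimination:
  R2 <- R2 - (-0.3916/3.6636) R1 = R2 - (-0.106889) R1:  3.621742 phi_2 - 0.479998 phi_3 = -0.868858
  R3 <- R3 - (-0.827/3.6636) R1 = R3 - (-0.225734) R1:  -0.479998 phi_2 + 3.476918 phi_3 = -1.072698
  R3 <- R3 - (-0.479998/3.621742) R2 = R3 - (-0.132532) R2:  3.413303 phi_3 = -1.187849
Back-substitution:
  phi_hat_3 = -1.187849 / 3.413303 = -0.348006
  phi_hat_2 = (-0.868858 - (-0.479998)(-0.348006)) / 3.621742 = -0.286023
  phi_hat_1 = (-0.3916 - (-0.3916)(-0.286023) - (-0.827)(-0.348006)) / 3.6636 = -0.216019
So phi_hat = [-0.2160, -0.2860, -0.3480].
Therefore phi_hat_3 = -0.3480.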